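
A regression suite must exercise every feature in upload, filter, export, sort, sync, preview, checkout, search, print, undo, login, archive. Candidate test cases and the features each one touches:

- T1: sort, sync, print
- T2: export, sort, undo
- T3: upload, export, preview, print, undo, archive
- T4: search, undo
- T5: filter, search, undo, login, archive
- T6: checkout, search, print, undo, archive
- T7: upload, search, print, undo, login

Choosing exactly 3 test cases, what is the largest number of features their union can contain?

11

Choosing T1, T3, T5 covers {upload, filter, export, sort, sync, preview, search, print, undo, login, archive} — 11 features.
No choice of 3 test cases does better; here checkout is left uncovered.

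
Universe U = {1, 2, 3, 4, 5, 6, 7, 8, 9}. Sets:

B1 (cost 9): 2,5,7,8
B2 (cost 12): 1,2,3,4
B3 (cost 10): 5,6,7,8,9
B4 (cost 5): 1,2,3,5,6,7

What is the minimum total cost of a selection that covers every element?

22

B2, B3 cover every element at cost 12 + 10 = 22.
Any cover uses at least 2 sets; among all covering selections none totals below 22.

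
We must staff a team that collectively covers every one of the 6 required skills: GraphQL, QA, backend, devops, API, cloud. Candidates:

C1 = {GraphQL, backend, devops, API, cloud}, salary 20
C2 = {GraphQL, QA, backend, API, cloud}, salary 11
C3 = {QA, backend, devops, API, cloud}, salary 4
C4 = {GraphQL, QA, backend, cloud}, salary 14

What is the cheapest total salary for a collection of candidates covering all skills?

C2, C3 cover every skill at salary 11 + 4 = 15.
Any cover uses at least 2 candidates; among all covering selections none totals below 15.

15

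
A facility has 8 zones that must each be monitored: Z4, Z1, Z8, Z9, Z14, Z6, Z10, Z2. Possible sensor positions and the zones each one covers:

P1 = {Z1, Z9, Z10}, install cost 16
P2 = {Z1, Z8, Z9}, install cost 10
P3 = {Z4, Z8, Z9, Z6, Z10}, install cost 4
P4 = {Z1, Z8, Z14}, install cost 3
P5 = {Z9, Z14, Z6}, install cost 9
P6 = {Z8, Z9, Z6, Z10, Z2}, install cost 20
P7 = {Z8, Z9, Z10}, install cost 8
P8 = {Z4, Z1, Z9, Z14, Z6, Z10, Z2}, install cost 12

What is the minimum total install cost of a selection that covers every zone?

P4, P8 cover every zone at install cost 3 + 12 = 15.
Any cover uses at least 2 sensor positions; among all covering selections none totals below 15.

15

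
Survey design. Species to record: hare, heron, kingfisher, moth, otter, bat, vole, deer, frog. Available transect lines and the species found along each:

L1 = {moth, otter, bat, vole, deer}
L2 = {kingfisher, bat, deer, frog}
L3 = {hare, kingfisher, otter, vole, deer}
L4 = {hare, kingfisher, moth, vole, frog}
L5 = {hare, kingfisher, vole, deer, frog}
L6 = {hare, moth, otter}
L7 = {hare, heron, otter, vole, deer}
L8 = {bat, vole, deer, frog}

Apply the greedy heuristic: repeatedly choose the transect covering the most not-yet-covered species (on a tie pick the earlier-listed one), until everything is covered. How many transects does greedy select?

Pick 1: L1 covers 5 new species (moth, otter, bat, vole, deer).
Pick 2: L4 covers 3 new species (hare, kingfisher, frog).
Pick 3: L7 covers 1 new species (heron).
Greedy uses 3 transects.

3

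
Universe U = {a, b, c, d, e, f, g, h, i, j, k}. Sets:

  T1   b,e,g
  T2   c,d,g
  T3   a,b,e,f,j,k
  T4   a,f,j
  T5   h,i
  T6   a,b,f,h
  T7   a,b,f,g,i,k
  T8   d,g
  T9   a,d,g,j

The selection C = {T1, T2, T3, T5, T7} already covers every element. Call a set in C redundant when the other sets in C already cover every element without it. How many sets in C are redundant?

2

Drop T1: the rest still cover every element — redundant.
Drop T2: c, d uncovered — not redundant.
Drop T3: j uncovered — not redundant.
Drop T5: h uncovered — not redundant.
Drop T7: the rest still cover every element — redundant.
2 redundant: T1, T7.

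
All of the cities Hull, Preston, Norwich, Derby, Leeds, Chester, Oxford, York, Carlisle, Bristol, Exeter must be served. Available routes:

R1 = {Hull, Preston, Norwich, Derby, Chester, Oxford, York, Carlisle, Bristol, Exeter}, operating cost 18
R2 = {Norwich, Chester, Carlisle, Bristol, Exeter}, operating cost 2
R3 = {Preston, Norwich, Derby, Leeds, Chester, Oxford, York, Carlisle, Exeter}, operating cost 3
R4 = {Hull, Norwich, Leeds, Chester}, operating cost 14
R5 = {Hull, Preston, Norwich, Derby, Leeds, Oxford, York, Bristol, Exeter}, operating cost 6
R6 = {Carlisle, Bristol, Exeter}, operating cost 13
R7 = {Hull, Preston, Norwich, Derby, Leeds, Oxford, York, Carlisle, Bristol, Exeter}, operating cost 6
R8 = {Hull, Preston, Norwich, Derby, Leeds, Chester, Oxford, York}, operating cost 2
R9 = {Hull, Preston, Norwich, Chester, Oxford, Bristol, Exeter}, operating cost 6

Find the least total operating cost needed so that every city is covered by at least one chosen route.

4

R2, R8 cover every city at operating cost 2 + 2 = 4.
Any cover uses at least 2 routes; among all covering selections none totals below 4.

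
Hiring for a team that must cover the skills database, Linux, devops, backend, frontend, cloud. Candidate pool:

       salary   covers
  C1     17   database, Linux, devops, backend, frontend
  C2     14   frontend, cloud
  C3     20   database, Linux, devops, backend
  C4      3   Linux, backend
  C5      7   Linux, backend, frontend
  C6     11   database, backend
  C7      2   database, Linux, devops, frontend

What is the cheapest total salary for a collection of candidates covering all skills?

C2, C4, C7 cover every skill at salary 14 + 3 + 2 = 19.
Any cover uses at least 2 candidates; among all covering selections none totals below 19.

19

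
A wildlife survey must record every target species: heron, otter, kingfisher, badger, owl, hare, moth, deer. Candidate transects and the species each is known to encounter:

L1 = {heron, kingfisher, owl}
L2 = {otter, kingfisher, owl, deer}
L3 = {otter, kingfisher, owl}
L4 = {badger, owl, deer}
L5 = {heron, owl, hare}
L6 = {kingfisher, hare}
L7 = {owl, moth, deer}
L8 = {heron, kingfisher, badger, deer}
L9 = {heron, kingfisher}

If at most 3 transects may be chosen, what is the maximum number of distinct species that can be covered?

Choosing L2, L4, L5 covers {heron, otter, kingfisher, badger, owl, hare, deer} — 7 species.
No choice of 3 transects does better; here moth is left uncovered.

7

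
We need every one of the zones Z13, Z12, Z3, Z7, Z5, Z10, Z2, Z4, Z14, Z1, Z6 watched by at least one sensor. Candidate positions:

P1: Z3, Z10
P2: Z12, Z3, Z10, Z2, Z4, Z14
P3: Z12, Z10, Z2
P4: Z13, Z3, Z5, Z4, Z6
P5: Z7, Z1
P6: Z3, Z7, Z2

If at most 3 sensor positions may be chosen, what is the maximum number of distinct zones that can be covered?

Choosing P2, P4, P5 covers {Z13, Z12, Z3, Z7, Z5, Z10, Z2, Z4, Z14, Z1, Z6} — 11 zones.
That is all 11 zones.

11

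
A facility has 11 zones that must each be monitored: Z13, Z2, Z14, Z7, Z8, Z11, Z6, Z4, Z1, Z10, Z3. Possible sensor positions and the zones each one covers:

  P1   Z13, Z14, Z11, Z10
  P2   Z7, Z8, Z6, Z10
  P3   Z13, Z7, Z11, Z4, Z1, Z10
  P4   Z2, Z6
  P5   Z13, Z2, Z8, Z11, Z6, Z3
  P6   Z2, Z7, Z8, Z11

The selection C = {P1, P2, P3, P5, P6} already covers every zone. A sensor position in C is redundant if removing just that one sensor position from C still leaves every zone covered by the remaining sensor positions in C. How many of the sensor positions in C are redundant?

2

Drop P1: Z14 uncovered — not redundant.
Drop P2: the rest still cover every zone — redundant.
Drop P3: Z4, Z1 uncovered — not redundant.
Drop P5: Z3 uncovered — not redundant.
Drop P6: the rest still cover every zone — redundant.
2 redundant: P2, P6.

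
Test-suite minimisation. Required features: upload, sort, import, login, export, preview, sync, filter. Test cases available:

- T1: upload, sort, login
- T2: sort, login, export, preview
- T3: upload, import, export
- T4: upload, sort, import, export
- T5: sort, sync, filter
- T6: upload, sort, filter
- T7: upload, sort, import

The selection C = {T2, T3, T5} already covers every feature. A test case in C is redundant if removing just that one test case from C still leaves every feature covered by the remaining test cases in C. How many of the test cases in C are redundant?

Drop T2: login, preview uncovered — not redundant.
Drop T3: upload, import uncovered — not redundant.
Drop T5: sync, filter uncovered — not redundant.
None of the test cases in C is redundant.

0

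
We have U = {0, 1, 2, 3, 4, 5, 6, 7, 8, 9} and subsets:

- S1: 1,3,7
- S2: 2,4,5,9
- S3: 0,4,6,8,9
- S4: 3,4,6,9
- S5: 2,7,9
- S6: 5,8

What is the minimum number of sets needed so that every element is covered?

S1, S2, S3 together cover {0, 1, 2, 3, 4, 5, 6, 7, 8, 9} — every element.
No 2 of the 6 sets cover everything (all 15 pairs fall short), so 3 is minimum.

3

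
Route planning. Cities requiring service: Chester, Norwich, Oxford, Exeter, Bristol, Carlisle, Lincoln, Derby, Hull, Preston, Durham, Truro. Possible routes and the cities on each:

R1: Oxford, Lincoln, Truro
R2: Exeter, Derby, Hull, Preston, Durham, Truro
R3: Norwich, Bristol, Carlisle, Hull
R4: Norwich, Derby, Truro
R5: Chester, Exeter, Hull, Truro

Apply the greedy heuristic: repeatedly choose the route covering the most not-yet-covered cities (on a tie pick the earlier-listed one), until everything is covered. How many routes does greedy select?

Pick 1: R2 covers 6 new cities (Exeter, Derby, Hull, Preston, Durham, Truro).
Pick 2: R3 covers 3 new cities (Norwich, Bristol, Carlisle).
Pick 3: R1 covers 2 new cities (Oxford, Lincoln).
Pick 4: R5 covers 1 new cities (Chester).
Greedy uses 4 routes.

4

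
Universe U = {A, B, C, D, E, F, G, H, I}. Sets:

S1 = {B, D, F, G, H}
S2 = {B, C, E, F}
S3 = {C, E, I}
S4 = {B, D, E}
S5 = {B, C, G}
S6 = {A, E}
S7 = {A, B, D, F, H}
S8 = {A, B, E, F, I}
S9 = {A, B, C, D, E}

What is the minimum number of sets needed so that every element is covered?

S1, S2, S8 together cover {A, B, C, D, E, F, G, H, I} — every element.
No 2 of the 9 sets cover everything (all 36 pairs fall short), so 3 is minimum.

3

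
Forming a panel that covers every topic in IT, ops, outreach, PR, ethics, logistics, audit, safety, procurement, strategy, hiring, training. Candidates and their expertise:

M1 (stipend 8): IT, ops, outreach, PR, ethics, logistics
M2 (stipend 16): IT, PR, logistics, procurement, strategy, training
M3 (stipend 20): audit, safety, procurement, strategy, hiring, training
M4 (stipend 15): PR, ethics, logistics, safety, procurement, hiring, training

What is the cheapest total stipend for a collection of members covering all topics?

28

M1, M3 cover every topic at stipend 8 + 20 = 28.
Any cover uses at least 2 members; among all covering selections none totals below 28.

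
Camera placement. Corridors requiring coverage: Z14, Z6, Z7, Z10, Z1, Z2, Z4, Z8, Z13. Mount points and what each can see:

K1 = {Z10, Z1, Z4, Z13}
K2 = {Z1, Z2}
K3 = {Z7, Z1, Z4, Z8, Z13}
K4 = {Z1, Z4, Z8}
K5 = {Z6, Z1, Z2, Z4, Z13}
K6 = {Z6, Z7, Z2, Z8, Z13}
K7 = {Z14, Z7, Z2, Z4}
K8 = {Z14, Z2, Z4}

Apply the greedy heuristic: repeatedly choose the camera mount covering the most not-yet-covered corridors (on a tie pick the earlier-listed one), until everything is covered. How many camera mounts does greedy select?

Pick 1: K3 covers 5 new corridors (Z7, Z1, Z4, Z8, Z13).
Pick 2: K5 covers 2 new corridors (Z6, Z2).
Pick 3: K1 covers 1 new corridors (Z10).
Pick 4: K7 covers 1 new corridors (Z14).
Greedy uses 4 camera mounts. (The true minimum is 3.)

4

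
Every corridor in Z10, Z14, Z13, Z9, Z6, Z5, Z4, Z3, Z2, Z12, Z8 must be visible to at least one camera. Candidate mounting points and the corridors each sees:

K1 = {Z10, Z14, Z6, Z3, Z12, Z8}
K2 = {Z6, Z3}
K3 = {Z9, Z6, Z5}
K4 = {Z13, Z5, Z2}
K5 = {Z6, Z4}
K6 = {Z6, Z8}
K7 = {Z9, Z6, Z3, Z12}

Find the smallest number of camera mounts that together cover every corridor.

4

K1, K3, K4, K5 together cover {Z10, Z14, Z13, Z9, Z6, Z5, Z4, Z3, Z2, Z12, Z8} — every corridor.
No 3 of the 7 camera mounts cover everything (all 35 triples fall short), so 4 is minimum.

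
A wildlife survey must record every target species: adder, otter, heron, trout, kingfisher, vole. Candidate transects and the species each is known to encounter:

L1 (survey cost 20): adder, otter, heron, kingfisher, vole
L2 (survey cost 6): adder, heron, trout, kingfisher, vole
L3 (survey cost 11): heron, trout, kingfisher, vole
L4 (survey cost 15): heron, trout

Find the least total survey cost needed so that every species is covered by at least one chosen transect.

26

L1, L2 cover every species at survey cost 20 + 6 = 26.
Any cover uses at least 2 transects; among all covering selections none totals below 26.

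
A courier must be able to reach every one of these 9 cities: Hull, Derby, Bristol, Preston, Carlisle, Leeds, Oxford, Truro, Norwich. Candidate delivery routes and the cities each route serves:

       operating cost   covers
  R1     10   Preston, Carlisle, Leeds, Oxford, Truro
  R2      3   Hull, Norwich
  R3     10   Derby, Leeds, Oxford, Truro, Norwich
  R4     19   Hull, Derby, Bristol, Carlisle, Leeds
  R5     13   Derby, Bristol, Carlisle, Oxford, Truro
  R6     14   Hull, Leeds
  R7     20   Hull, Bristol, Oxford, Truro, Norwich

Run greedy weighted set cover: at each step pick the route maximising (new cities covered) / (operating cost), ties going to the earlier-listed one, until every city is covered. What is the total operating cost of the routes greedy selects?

Pick 1: R2 adds 2 new (Hull, Norwich) at operating cost 3 (ratio 2/3).
Pick 2: R1 adds 5 new (Preston, Carlisle, Leeds, Oxford, Truro) at operating cost 10 (ratio 5/10).
Pick 3: R5 adds 2 new (Derby, Bristol) at operating cost 13 (ratio 2/13).
Greedy total operating cost: 3 + 10 + 13 = 26.

26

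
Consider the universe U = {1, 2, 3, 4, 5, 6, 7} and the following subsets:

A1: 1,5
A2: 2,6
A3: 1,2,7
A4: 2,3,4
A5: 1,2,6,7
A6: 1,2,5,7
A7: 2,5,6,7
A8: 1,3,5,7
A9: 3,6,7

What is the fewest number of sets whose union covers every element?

A1, A4, A5 together cover {1, 2, 3, 4, 5, 6, 7} — every element.
No 2 of the 9 sets cover everything (all 36 pairs fall short), so 3 is minimum.

3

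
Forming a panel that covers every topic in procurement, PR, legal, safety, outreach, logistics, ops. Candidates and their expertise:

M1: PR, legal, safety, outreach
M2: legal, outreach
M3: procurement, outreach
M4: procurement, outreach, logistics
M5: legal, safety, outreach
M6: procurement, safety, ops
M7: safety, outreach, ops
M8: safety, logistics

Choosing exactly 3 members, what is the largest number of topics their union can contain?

Choosing M1, M4, M6 covers {procurement, PR, legal, safety, outreach, logistics, ops} — 7 topics.
That is all 7 topics.

7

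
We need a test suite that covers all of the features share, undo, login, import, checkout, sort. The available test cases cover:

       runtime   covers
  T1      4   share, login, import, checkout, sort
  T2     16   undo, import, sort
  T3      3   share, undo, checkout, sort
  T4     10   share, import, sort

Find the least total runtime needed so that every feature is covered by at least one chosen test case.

7

T1, T3 cover every feature at runtime 4 + 3 = 7.
Any cover uses at least 2 test cases; among all covering selections none totals below 7.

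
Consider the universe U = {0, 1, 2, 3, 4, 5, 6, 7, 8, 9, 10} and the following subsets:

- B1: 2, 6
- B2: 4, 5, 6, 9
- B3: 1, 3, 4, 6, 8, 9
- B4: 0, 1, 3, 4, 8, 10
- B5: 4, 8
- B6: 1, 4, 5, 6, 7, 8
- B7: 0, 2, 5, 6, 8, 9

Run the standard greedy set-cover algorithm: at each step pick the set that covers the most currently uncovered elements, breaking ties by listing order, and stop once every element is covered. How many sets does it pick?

Pick 1: B3 covers 6 new elements (1, 3, 4, 6, 8, 9).
Pick 2: B7 covers 3 new elements (0, 2, 5).
Pick 3: B4 covers 1 new elements (10).
Pick 4: B6 covers 1 new elements (7).
Greedy uses 4 sets. (The true minimum is 3.)

4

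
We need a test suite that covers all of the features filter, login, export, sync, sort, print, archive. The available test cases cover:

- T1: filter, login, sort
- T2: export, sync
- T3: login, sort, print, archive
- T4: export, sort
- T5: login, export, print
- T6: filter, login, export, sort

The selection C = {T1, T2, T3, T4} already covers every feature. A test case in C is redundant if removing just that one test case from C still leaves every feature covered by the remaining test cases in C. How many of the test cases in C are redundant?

Drop T1: filter uncovered — not redundant.
Drop T2: sync uncovered — not redundant.
Drop T3: print, archive uncovered — not redundant.
Drop T4: the rest still cover every feature — redundant.
1 redundant: T4.

1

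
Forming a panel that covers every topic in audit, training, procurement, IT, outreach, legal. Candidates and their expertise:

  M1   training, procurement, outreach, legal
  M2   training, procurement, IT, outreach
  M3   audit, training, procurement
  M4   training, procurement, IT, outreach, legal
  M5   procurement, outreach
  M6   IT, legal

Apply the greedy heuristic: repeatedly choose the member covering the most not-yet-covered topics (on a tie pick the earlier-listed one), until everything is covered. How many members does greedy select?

Pick 1: M4 covers 5 new topics (training, procurement, IT, outreach, legal).
Pick 2: M3 covers 1 new topics (audit).
Greedy uses 2 members.

2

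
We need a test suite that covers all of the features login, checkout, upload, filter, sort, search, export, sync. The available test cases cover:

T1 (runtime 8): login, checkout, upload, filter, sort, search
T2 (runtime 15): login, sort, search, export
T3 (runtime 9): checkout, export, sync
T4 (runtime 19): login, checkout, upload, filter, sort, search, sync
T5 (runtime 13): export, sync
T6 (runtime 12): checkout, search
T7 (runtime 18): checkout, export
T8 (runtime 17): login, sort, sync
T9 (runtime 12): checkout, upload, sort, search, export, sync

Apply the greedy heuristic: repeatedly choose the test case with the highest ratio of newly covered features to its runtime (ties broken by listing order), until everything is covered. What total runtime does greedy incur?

Pick 1: T1 adds 6 new (login, checkout, upload, filter, sort, search) at runtime 8 (ratio 6/8).
Pick 2: T3 adds 2 new (export, sync) at runtime 9 (ratio 2/9).
Greedy total runtime: 8 + 9 = 17.

17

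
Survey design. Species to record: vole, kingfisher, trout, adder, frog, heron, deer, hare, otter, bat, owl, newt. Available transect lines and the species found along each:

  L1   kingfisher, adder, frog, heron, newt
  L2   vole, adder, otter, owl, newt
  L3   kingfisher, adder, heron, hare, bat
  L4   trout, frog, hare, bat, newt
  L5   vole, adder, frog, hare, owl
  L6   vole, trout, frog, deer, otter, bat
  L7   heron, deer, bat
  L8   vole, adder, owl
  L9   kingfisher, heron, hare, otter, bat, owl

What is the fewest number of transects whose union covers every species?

3

L1, L5, L6 together cover {vole, kingfisher, trout, adder, frog, heron, deer, hare, otter, bat, owl, newt} — every species.
No 2 of the 9 transects cover everything (all 36 pairs fall short), so 3 is minimum.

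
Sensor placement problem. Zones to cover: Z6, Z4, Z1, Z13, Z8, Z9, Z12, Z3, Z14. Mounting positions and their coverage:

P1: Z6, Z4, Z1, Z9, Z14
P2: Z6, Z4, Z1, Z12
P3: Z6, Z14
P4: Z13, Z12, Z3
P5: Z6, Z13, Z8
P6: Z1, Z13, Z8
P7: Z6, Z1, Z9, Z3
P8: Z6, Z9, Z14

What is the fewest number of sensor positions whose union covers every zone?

P1, P4, P5 together cover {Z6, Z4, Z1, Z13, Z8, Z9, Z12, Z3, Z14} — every zone.
No 2 of the 8 sensor positions cover everything (all 28 pairs fall short), so 3 is minimum.

3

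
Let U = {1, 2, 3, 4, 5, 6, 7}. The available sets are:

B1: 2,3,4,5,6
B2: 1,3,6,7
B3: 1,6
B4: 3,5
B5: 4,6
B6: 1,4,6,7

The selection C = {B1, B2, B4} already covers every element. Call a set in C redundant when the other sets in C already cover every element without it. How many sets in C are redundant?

1

Drop B1: 2, 4 uncovered — not redundant.
Drop B2: 1, 7 uncovered — not redundant.
Drop B4: the rest still cover every element — redundant.
1 redundant: B4.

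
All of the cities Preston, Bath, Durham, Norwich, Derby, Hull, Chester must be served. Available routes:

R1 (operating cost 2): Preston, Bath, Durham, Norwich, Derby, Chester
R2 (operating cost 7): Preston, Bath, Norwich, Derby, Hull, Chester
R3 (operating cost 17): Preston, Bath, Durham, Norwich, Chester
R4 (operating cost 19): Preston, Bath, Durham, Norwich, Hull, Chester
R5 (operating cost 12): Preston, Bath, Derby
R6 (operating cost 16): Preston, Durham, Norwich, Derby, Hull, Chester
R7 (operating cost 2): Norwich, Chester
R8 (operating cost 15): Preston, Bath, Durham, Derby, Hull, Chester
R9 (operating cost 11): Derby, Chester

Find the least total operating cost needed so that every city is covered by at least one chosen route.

9

R1, R2 cover every city at operating cost 2 + 7 = 9.
Any cover uses at least 2 routes; among all covering selections none totals below 9.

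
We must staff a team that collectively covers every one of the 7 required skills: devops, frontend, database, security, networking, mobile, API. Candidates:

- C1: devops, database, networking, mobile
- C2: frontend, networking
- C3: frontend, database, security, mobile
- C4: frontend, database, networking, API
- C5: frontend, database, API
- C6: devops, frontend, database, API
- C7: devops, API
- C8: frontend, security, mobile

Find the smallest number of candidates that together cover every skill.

3

C1, C3, C4 together cover {devops, frontend, database, security, networking, mobile, API} — every skill.
No 2 of the 8 candidates cover everything (all 28 pairs fall short), so 3 is minimum.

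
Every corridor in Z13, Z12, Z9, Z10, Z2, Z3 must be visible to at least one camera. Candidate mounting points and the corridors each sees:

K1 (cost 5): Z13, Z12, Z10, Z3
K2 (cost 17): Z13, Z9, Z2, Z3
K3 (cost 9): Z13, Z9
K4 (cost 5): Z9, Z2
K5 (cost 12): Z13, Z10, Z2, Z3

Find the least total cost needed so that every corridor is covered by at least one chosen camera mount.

K1, K4 cover every corridor at cost 5 + 5 = 10.
Any cover uses at least 2 camera mounts; among all covering selections none totals below 10.

10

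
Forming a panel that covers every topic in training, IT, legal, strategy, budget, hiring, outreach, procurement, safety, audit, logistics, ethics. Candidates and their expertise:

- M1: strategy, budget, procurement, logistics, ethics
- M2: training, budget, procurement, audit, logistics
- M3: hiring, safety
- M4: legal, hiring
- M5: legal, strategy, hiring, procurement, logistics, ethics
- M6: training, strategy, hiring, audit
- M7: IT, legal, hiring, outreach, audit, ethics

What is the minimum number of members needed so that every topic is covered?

M1, M2, M3, M7 together cover {training, IT, legal, strategy, budget, hiring, outreach, procurement, safety, audit, logistics, ethics} — every topic.
No 3 of the 7 members cover everything (all 35 triples fall short), so 4 is minimum.

4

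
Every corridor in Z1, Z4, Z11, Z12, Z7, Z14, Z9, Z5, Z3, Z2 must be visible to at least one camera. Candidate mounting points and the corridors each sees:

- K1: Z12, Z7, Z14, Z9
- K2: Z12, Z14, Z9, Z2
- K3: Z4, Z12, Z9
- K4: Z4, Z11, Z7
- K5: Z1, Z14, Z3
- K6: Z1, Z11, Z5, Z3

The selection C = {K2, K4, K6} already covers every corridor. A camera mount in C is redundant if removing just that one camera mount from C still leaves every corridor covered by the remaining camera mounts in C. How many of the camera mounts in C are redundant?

0

Drop K2: Z12, Z14, Z9, Z2 uncovered — not redundant.
Drop K4: Z4, Z7 uncovered — not redundant.
Drop K6: Z1, Z5, Z3 uncovered — not redundant.
None of the camera mounts in C is redundant.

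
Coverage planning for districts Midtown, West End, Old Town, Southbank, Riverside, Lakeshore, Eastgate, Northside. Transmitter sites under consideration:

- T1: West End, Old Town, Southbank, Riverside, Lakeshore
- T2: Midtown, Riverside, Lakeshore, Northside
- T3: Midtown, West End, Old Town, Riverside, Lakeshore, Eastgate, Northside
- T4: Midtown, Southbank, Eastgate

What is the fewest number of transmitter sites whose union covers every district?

T1, T3 together cover {Midtown, West End, Old Town, Southbank, Riverside, Lakeshore, Eastgate, Northside} — every district.
No single transmitter site contains all 8 districts, so 2 is optimal.

2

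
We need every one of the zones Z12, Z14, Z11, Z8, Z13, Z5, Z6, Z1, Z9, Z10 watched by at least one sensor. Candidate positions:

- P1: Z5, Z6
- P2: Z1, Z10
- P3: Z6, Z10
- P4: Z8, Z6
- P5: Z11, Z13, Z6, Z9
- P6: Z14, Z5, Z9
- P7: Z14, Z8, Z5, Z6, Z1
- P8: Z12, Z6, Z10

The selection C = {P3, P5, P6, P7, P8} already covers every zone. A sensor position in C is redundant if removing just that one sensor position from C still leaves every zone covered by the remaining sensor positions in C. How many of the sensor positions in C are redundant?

2

Drop P3: the rest still cover every zone — redundant.
Drop P5: Z11, Z13 uncovered — not redundant.
Drop P6: the rest still cover every zone — redundant.
Drop P7: Z8, Z1 uncovered — not redundant.
Drop P8: Z12 uncovered — not redundant.
2 redundant: P3, P6.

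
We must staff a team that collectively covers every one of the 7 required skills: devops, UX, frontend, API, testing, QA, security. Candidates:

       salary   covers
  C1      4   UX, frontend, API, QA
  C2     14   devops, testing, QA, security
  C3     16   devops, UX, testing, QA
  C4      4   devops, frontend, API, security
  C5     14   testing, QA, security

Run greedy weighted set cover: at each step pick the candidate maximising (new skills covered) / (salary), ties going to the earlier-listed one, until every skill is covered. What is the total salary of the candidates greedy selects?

Pick 1: C1 adds 4 new (UX, frontend, API, QA) at salary 4 (ratio 4/4).
Pick 2: C4 adds 2 new (devops, security) at salary 4 (ratio 2/4).
Pick 3: C2 adds 1 new (testing) at salary 14 (ratio 1/14).
Greedy total salary: 4 + 4 + 14 = 22. (The true optimum is 18, so greedy overshoots here.)

22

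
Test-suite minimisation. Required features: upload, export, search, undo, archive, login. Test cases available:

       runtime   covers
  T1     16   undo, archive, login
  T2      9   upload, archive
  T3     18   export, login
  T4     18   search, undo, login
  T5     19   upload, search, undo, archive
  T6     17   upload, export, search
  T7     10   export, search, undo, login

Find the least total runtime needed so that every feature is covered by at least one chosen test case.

19

T2, T7 cover every feature at runtime 9 + 10 = 19.
Any cover uses at least 2 test cases; among all covering selections none totals below 19.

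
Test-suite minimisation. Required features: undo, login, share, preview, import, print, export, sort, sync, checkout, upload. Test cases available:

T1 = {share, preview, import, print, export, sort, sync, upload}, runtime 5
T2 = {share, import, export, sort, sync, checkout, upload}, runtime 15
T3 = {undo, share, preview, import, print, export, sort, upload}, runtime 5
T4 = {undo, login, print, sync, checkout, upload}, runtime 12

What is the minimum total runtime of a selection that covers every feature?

17

T1, T4 cover every feature at runtime 5 + 12 = 17.
Any cover uses at least 2 test cases; among all covering selections none totals below 17.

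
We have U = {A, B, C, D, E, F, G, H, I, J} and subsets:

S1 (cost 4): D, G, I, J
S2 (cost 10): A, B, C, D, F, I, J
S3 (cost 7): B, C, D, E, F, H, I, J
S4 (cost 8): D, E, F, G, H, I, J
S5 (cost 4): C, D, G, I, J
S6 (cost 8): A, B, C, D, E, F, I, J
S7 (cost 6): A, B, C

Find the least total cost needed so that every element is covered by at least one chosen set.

14

S4, S7 cover every element at cost 8 + 6 = 14.
Any cover uses at least 2 sets; among all covering selections none totals below 14.
Greedy by coverage-per-cost would pick S5, S3, S7 for 17 — worse than the optimum 14.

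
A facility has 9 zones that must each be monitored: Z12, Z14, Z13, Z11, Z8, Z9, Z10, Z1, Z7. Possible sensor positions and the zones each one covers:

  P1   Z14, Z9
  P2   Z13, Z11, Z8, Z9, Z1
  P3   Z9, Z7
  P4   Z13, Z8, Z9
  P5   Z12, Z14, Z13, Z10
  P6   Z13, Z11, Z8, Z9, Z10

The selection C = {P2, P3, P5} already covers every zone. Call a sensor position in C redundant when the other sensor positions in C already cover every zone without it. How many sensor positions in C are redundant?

Drop P2: Z11, Z8, Z1 uncovered — not redundant.
Drop P3: Z7 uncovered — not redundant.
Drop P5: Z12, Z14, Z10 uncovered — not redundant.
None of the sensor positions in C is redundant.

0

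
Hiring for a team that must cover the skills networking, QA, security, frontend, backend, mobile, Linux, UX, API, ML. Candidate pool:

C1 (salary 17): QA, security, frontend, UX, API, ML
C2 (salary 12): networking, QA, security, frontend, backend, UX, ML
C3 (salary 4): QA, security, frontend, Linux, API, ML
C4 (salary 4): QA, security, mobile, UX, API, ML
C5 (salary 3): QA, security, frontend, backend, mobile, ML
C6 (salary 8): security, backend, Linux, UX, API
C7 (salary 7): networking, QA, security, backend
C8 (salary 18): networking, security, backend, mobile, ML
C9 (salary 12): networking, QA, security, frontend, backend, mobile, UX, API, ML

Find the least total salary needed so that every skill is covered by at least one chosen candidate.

15

C3, C4, C7 cover every skill at salary 4 + 4 + 7 = 15.
Any cover uses at least 2 candidates; among all covering selections none totals below 15.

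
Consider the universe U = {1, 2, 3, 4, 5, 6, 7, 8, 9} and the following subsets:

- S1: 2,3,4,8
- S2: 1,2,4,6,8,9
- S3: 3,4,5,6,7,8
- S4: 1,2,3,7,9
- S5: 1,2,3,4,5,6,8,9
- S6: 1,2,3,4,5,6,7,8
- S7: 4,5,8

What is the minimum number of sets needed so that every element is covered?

2

S2, S3 together cover {1, 2, 3, 4, 5, 6, 7, 8, 9} — every element.
No single set contains all 9 elements, so 2 is optimal.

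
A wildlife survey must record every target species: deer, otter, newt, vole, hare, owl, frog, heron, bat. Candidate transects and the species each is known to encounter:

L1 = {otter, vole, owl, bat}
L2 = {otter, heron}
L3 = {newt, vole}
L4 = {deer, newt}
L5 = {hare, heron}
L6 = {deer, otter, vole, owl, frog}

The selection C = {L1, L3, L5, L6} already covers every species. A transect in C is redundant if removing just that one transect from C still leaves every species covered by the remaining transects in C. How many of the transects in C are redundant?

Drop L1: bat uncovered — not redundant.
Drop L3: newt uncovered — not redundant.
Drop L5: hare, heron uncovered — not redundant.
Drop L6: deer, frog uncovered — not redundant.
None of the transects in C is redundant.

0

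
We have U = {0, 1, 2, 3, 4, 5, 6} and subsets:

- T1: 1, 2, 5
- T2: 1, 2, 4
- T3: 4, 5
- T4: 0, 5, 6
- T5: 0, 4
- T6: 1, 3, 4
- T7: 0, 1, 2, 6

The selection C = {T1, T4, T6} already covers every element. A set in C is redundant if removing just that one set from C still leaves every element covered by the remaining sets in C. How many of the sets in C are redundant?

0

Drop T1: 2 uncovered — not redundant.
Drop T4: 0, 6 uncovered — not redundant.
Drop T6: 3, 4 uncovered — not redundant.
None of the sets in C is redundant.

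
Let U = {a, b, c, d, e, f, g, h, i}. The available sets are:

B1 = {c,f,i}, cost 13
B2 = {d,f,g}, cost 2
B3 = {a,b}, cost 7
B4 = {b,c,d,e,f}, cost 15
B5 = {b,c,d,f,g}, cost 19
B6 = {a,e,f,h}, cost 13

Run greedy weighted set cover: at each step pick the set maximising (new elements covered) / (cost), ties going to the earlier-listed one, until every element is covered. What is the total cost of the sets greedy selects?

35

Pick 1: B2 adds 3 new (d, f, g) at cost 2 (ratio 3/2).
Pick 2: B3 adds 2 new (a, b) at cost 7 (ratio 2/7).
Pick 3: B1 adds 2 new (c, i) at cost 13 (ratio 2/13).
Pick 4: B6 adds 2 new (e, h) at cost 13 (ratio 2/13).
Greedy total cost: 2 + 7 + 13 + 13 = 35.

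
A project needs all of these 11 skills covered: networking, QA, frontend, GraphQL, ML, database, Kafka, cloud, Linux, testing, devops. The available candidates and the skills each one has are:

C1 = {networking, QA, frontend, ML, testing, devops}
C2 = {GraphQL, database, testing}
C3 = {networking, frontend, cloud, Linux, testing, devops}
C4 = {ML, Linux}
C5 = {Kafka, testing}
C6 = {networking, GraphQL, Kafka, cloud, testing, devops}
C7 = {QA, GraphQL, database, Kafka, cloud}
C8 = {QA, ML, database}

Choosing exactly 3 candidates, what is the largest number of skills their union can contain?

Choosing C1, C3, C7 covers {networking, QA, frontend, GraphQL, ML, database, Kafka, cloud, Linux, testing, devops} — 11 skills.
That is all 11 skills.

11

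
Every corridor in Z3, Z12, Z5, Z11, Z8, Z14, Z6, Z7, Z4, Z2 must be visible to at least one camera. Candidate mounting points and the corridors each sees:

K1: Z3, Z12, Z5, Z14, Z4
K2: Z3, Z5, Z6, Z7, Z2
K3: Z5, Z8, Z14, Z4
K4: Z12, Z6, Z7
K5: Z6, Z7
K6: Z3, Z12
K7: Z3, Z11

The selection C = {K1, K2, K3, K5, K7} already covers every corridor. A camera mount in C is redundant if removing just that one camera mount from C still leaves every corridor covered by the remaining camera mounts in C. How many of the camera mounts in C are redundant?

Drop K1: Z12 uncovered — not redundant.
Drop K2: Z2 uncovered — not redundant.
Drop K3: Z8 uncovered — not redundant.
Drop K5: the rest still cover every corridor — redundant.
Drop K7: Z11 uncovered — not redundant.
1 redundant: K5.

1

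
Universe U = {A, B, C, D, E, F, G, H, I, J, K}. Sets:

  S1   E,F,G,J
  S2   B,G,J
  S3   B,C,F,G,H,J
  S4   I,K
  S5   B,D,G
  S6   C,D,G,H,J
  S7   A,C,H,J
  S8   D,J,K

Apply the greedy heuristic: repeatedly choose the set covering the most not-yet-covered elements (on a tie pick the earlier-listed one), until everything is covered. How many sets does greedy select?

5

Pick 1: S3 covers 6 new elements (B, C, F, G, H, J).
Pick 2: S4 covers 2 new elements (I, K).
Pick 3: S1 covers 1 new elements (E).
Pick 4: S5 covers 1 new elements (D).
Pick 5: S7 covers 1 new elements (A).
Greedy uses 5 sets. (The true minimum is 4.)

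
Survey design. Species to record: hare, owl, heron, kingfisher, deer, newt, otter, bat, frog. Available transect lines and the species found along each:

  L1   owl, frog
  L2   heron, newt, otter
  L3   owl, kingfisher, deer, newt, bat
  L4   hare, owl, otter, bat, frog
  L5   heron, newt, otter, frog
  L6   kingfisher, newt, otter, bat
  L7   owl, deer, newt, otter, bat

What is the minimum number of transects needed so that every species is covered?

L2, L3, L4 together cover {hare, owl, heron, kingfisher, deer, newt, otter, bat, frog} — every species.
No 2 of the 7 transects cover everything (all 21 pairs fall short), so 3 is minimum.

3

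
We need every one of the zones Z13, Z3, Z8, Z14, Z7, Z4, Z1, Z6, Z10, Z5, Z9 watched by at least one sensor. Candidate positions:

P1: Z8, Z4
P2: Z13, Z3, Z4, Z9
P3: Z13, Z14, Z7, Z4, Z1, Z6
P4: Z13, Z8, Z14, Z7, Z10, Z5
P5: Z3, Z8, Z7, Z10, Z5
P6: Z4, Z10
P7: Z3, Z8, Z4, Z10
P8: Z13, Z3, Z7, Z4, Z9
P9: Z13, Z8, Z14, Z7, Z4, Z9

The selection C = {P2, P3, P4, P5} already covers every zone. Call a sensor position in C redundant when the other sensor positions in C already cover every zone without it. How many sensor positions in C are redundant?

Drop P2: Z9 uncovered — not redundant.
Drop P3: Z1, Z6 uncovered — not redundant.
Drop P4: the rest still cover every zone — redundant.
Drop P5: the rest still cover every zone — redundant.
2 redundant: P4, P5.

2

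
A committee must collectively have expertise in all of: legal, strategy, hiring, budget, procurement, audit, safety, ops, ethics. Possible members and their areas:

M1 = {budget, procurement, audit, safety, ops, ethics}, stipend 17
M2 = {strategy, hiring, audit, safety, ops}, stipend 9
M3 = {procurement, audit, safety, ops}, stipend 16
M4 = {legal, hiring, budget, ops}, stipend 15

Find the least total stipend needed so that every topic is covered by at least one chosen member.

M1, M2, M4 cover every topic at stipend 17 + 9 + 15 = 41.
Any cover uses at least 3 members; among all covering selections none totals below 41.

41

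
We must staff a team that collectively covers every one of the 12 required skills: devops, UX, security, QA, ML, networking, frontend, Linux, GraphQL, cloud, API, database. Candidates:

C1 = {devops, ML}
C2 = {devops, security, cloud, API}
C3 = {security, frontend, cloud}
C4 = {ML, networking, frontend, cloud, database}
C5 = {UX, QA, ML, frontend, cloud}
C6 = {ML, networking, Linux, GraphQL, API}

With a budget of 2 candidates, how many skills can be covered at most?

Choosing C5, C6 covers {UX, QA, ML, networking, frontend, Linux, GraphQL, cloud, API} — 9 skills.
No choice of 2 candidates does better; here devops, security, database are left uncovered.

9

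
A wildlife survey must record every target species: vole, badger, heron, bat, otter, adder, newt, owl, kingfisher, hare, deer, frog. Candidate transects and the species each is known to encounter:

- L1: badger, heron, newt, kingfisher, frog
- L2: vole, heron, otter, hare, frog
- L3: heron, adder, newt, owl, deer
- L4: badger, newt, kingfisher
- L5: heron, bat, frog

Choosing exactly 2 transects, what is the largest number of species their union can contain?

9

Choosing L2, L3 covers {vole, heron, otter, adder, newt, owl, hare, deer, frog} — 9 species.
No choice of 2 transects does better; here badger, bat, kingfisher are left uncovered.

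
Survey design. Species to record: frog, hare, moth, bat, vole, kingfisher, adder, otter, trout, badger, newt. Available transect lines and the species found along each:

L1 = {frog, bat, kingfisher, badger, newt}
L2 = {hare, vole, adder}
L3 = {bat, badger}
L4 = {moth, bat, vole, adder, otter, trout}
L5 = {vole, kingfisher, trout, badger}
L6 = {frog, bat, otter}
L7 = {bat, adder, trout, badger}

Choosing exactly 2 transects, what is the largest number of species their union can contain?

Choosing L1, L4 covers {frog, moth, bat, vole, kingfisher, adder, otter, trout, badger, newt} — 10 species.
No choice of 2 transects does better; here hare is left uncovered.

10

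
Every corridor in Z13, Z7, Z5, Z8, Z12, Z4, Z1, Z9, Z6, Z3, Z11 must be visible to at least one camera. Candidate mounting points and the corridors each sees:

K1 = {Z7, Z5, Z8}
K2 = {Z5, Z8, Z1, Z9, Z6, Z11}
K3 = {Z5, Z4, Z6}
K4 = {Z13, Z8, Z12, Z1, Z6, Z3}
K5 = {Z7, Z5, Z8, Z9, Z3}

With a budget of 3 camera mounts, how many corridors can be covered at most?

10

Choosing K1, K2, K4 covers {Z13, Z7, Z5, Z8, Z12, Z1, Z9, Z6, Z3, Z11} — 10 corridors.
No choice of 3 camera mounts does better; here Z4 is left uncovered.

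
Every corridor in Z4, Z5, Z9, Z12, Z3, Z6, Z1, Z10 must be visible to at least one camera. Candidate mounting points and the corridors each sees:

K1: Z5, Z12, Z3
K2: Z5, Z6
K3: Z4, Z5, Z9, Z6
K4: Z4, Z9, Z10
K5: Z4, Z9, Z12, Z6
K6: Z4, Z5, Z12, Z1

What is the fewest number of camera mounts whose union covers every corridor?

4

K1, K2, K4, K6 together cover {Z4, Z5, Z9, Z12, Z3, Z6, Z1, Z10} — every corridor.
No 3 of the 6 camera mounts cover everything (all 20 triples fall short), so 4 is minimum.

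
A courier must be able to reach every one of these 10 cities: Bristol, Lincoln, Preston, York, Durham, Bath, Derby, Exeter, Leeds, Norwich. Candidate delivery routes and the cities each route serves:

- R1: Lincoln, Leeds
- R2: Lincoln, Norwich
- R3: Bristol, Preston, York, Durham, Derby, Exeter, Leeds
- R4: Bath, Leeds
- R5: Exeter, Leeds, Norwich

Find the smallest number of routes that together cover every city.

3

R2, R3, R4 together cover {Bristol, Lincoln, Preston, York, Durham, Bath, Derby, Exeter, Leeds, Norwich} — every city.
No 2 of the 5 routes cover everything (all 10 pairs fall short), so 3 is minimum.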